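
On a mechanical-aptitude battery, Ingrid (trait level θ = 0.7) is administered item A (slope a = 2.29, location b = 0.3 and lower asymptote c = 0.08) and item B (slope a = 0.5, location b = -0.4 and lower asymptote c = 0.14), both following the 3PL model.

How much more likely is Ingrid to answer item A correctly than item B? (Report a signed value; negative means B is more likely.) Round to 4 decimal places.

P(θ) = c + (1 − c) · 1 / (1 + exp(−a(θ − b)))
P_A = 0.7371
P_B = 0.6854
P_A − P_B = 0.0517

0.0517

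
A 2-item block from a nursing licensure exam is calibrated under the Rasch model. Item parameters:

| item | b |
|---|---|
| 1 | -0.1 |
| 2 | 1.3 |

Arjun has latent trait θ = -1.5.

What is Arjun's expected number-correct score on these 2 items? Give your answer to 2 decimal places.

0.26

P(θ) = 1 / (1 + exp(−(θ − b)))
P_1 = 1/(1+e^{1.4000}) = 0.1978
P_2 = 1/(1+e^{2.8000}) = 0.0573
E[score] = 0.1978 + 0.0573 = 0.2551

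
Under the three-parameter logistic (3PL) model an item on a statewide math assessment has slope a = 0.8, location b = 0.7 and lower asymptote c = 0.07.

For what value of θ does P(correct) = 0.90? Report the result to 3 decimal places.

P(θ) = c + (1 − c) · 1 / (1 + exp(−a(θ − b)))
Remove guessing floor: (0.90 − 0.07)/(1 − 0.07) = 0.8925
logit = ln(0.8925/0.1075) = 2.1163
θ = b + logit/(a) = 0.7 + 2.1163/0.8000 = 3.3453

3.345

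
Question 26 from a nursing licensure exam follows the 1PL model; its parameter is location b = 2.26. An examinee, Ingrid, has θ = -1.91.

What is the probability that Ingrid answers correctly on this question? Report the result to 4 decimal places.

P(θ) = 1 / (1 + exp(−(θ − b)))
Exponent: (-1.91 − 2.26) = -4.1700
1/(1 + e^{4.1700}) = 0.0152
P = 0.0152

0.0152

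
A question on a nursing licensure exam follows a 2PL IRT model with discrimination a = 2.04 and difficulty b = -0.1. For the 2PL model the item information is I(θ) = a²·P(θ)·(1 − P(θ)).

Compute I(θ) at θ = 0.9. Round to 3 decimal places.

P = 1/(1+e^{-2.0400}) = 0.8849
P(1−P) = 0.8849 × 0.1151 = 0.1018
I = a² × P(1−P) = 2.04² × 0.1018 = 0.42376

0.424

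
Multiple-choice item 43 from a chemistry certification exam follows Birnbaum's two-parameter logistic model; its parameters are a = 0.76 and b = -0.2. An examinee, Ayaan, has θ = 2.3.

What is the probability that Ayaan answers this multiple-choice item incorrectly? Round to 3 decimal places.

P(θ) = 1 / (1 + exp(−a(θ − b)))
Exponent: 0.76 × (2.3 − (-0.2)) = 1.9000
1/(1 + e^{-1.9000}) = 0.8699
P(incorrect) = 1 − 0.8699 = 0.1301

0.130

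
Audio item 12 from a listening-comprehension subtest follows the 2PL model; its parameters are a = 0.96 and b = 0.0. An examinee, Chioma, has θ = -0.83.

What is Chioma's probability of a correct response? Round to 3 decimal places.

0.311

P(θ) = 1 / (1 + exp(−a(θ − b)))
Exponent: 0.96 × (-0.83 − 0.0) = -0.7968
1/(1 + e^{0.7968}) = 0.3107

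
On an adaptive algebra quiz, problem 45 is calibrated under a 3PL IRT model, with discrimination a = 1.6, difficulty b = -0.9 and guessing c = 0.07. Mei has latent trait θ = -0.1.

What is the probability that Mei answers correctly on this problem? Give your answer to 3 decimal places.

P(θ) = c + (1 − c) · 1 / (1 + exp(−a(θ − b)))
Exponent: 1.6 × (-0.1 − (-0.9)) = 1.2800
1/(1 + e^{-1.2800}) = 0.7824
P = 0.07 + 0.93 × 0.7824 = 0.7977

0.798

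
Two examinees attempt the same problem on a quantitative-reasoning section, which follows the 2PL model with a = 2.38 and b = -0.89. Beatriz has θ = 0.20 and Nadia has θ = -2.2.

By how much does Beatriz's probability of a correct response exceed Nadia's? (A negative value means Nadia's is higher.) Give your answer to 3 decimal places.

0.888

P(θ) = 1 / (1 + exp(−a(θ − b)))
P(Beatriz) = 0.9305  [exponent 2.5942]
P(Nadia) = 0.0424  [exponent -3.1178]
Difference = 0.9305 − 0.0424 = 0.8881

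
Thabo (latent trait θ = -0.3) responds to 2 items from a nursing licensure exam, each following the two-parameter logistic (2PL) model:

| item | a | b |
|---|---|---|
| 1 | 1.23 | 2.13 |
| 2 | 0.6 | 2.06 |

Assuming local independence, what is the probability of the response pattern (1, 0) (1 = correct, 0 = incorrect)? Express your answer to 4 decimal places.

P(θ) = 1 / (1 + exp(−a(θ − b)))
P_1 = 1/(1+e^{2.9889}) = 0.0479
P_2 = 1/(1+e^{1.4160}) = 0.1953
L = P_1 × (1−P_2) = 0.0479 × 0.8047 = 0.03857

0.0386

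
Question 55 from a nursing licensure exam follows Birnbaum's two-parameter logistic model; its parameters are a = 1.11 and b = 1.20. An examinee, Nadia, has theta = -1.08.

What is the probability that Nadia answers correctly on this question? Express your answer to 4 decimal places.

0.0737

P(theta) = 1 / (1 + exp(−a(theta − b)))
Exponent: 1.11 × (-1.08 − 1.20) = -2.5308
1/(1 + e^{2.5308}) = 0.0737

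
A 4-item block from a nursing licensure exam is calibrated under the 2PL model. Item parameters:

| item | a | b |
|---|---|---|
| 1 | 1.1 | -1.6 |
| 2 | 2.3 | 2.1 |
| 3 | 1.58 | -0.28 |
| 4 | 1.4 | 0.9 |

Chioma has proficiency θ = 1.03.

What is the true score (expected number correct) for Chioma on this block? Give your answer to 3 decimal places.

2.459

P(θ) = 1 / (1 + exp(−a(θ − b)))
P_1 = 1/(1+e^{-2.8930}) = 0.9475
P_2 = 1/(1+e^{2.4610}) = 0.0786
P_3 = 1/(1+e^{-2.0698}) = 0.8879
P_4 = 1/(1+e^{-0.1820}) = 0.5454
E[score] = 0.9475 + 0.0786 + 0.8879 + 0.5454 = 2.4594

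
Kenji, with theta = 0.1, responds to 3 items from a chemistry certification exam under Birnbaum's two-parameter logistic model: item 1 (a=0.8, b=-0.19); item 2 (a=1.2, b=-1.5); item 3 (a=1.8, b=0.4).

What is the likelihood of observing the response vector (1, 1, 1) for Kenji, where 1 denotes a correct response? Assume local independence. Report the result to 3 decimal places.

0.179

P(theta) = 1 / (1 + exp(−a(theta − b)))
P_1 = 1/(1+e^{-0.2320}) = 0.5577
P_2 = 1/(1+e^{-1.9200}) = 0.8721
P_3 = 1/(1+e^{0.5400}) = 0.3682
L = P_1 × P_2 × P_3 = 0.5577 × 0.8721 × 0.3682 = 0.17910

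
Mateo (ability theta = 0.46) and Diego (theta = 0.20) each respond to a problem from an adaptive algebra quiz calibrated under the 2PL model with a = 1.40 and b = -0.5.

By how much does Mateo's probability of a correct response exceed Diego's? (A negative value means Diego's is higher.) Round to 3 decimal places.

0.066

P(theta) = 1 / (1 + exp(−a(theta − b)))
P(Mateo) = 0.7931  [exponent 1.3440]
P(Diego) = 0.7271  [exponent 0.9800]
Difference = 0.7931 − 0.7271 = 0.0660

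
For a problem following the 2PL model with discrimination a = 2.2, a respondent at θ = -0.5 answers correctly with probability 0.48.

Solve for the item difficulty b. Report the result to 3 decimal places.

-0.464

P(θ) = 1 / (1 + exp(−a(θ − b)))
logit(0.48) = ln(0.48/0.52) = -0.0800
b = θ − logit/(a) = -0.5 − (-0.0800)/2.2000 = -0.4636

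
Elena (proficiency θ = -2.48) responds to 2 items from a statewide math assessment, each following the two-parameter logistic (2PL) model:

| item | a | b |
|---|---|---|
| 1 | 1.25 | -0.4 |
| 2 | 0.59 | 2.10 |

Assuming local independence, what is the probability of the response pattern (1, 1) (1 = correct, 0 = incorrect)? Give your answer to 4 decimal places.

0.0043

P(θ) = 1 / (1 + exp(−a(θ − b)))
P_1 = 1/(1+e^{2.6000}) = 0.0691
P_2 = 1/(1+e^{2.7022}) = 0.0628
L = P_1 × P_2 = 0.0691 × 0.0628 = 0.00434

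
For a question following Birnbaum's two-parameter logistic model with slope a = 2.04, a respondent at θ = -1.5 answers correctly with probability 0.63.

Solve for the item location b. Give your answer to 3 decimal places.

P(θ) = 1 / (1 + exp(−a(θ − b)))
logit(0.63) = ln(0.63/0.37) = 0.5322
b = θ − logit/(a) = -1.5 − 0.5322/2.0400 = -1.7609

-1.761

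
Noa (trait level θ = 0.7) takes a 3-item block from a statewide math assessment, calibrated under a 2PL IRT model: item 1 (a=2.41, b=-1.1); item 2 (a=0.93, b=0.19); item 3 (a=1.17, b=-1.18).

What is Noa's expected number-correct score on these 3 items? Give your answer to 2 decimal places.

2.50

P(θ) = 1 / (1 + exp(−a(θ − b)))
P_1 = 1/(1+e^{-4.3380}) = 0.9871
P_2 = 1/(1+e^{-0.4743}) = 0.6164
P_3 = 1/(1+e^{-2.1996}) = 0.9002
E[score] = 0.9871 + 0.6164 + 0.9002 = 2.5037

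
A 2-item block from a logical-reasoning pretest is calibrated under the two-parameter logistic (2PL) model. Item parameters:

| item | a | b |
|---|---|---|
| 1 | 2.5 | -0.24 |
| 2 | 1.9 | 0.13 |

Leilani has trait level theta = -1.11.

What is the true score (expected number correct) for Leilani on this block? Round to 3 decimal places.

0.189

P(theta) = 1 / (1 + exp(−a(theta − b)))
P_1 = 1/(1+e^{2.1750}) = 0.1020
P_2 = 1/(1+e^{2.3560}) = 0.0866
E[score] = 0.1020 + 0.0866 = 0.1886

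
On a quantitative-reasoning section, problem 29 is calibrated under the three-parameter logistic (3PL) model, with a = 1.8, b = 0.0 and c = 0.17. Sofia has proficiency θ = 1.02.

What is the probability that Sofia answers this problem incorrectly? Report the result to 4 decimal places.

P(θ) = c + (1 − c) · 1 / (1 + exp(−a(θ − b)))
Exponent: 1.8 × (1.02 − 0.0) = 1.8360
1/(1 + e^{-1.8360}) = 0.8625
P = 0.17 + 0.83 × 0.8625 = 0.8859
P(incorrect) = 1 − 0.8859 = 0.1141

0.1141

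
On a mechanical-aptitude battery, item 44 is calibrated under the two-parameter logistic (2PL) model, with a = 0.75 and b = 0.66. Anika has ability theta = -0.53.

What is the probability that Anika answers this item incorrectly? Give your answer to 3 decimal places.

P(theta) = 1 / (1 + exp(−a(theta − b)))
Exponent: 0.75 × (-0.53 − 0.66) = -0.8925
1/(1 + e^{0.8925}) = 0.2906
P(incorrect) = 1 − 0.2906 = 0.7094

0.709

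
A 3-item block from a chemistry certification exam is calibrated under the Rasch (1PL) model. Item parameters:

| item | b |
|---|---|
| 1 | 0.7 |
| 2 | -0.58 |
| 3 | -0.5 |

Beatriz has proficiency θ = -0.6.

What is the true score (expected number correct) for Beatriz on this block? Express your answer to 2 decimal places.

P(θ) = 1 / (1 + exp(−(θ − b)))
P_1 = 1/(1+e^{1.3000}) = 0.2142
P_2 = 1/(1+e^{0.0200}) = 0.4950
P_3 = 1/(1+e^{0.1000}) = 0.4750
E[score] = 0.2142 + 0.4950 + 0.4750 = 1.1842

1.18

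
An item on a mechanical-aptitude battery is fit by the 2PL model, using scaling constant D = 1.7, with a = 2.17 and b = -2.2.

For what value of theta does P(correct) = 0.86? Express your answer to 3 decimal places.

-1.708

P(theta) = 1 / (1 + exp(−D·a(theta − b)))
logit = ln(0.8600/0.1400) = 1.8153
theta = b + logit/(1.7·a) = -2.2 + 1.8153/3.6890 = -1.7079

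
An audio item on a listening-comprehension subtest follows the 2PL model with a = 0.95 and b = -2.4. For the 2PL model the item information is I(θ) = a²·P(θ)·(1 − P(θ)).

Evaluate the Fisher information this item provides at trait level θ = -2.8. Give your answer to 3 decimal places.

P = 1/(1+e^{0.3800}) = 0.4061
P(1−P) = 0.4061 × 0.5939 = 0.2412
I = a² × P(1−P) = 0.95² × 0.2412 = 0.21767

0.218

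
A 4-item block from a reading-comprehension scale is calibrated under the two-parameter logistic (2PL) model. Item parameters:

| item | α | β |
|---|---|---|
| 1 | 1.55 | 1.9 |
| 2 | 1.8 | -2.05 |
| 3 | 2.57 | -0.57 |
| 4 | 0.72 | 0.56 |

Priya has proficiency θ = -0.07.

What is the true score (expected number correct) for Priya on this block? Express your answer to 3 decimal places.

2.189

P(θ) = 1 / (1 + exp(−α(θ − β)))
P_1 = 1/(1+e^{3.0535}) = 0.0451
P_2 = 1/(1+e^{-3.5640}) = 0.9725
P_3 = 1/(1+e^{-1.2850}) = 0.7833
P_4 = 1/(1+e^{0.4536}) = 0.3885
E[score] = 0.0451 + 0.9725 + 0.7833 + 0.3885 = 2.1893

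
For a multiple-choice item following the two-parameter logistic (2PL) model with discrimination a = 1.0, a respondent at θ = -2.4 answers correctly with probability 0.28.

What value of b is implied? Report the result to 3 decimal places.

-1.456

P(θ) = 1 / (1 + exp(−a(θ − b)))
logit(0.28) = ln(0.28/0.72) = -0.9445
b = θ − logit/(a) = -2.4 − (-0.9445)/1.0000 = -1.4555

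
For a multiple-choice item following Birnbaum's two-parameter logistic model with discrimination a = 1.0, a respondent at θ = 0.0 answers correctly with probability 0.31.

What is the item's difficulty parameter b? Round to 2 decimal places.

0.80

P(θ) = 1 / (1 + exp(−a(θ − b)))
logit(0.31) = ln(0.31/0.69) = -0.8001
b = θ − logit/(a) = 0.0 − (-0.8001)/1.0000 = 0.8001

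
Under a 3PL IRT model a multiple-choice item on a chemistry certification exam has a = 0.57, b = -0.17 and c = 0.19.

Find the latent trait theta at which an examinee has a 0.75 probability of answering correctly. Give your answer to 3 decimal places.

P(theta) = c + (1 − c) · 1 / (1 + exp(−a(theta − b)))
Remove guessing floor: (0.75 − 0.19)/(1 − 0.19) = 0.6914
logit = ln(0.6914/0.3086) = 0.8065
theta = b + logit/(a) = -0.17 + 0.8065/0.5700 = 1.2449

1.245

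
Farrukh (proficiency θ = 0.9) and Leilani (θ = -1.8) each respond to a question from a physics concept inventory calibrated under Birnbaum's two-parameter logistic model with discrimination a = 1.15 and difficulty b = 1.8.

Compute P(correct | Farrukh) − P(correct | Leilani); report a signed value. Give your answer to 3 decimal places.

0.246

P(θ) = 1 / (1 + exp(−a(θ − b)))
P(Farrukh) = 0.2621  [exponent -1.0350]
P(Leilani) = 0.0157  [exponent -4.1400]
Difference = 0.2621 − 0.0157 = 0.2464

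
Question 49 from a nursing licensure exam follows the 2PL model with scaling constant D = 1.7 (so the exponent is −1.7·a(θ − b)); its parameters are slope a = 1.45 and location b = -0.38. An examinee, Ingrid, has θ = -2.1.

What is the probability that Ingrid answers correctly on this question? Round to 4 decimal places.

0.0142

P(θ) = 1 / (1 + exp(−D·a(θ − b)))
Exponent: 1.7 × 1.45 × (-2.1 − (-0.38)) = -4.2398
1/(1 + e^{4.2398}) = 0.0142
P = 0.0142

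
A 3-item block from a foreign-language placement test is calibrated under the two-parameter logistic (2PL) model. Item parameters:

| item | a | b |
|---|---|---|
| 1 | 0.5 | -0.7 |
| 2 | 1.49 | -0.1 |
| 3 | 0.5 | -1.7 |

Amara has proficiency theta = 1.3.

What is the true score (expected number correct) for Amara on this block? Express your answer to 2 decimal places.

2.44

P(theta) = 1 / (1 + exp(−a(theta − b)))
P_1 = 1/(1+e^{-1.0000}) = 0.7311
P_2 = 1/(1+e^{-2.0860}) = 0.8895
P_3 = 1/(1+e^{-1.5000}) = 0.8176
E[score] = 0.7311 + 0.8895 + 0.8176 = 2.4382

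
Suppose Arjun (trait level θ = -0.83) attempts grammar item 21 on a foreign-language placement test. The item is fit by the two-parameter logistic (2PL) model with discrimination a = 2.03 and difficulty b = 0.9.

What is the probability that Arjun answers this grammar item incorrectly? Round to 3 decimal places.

P(θ) = 1 / (1 + exp(−a(θ − b)))
Exponent: 2.03 × (-0.83 − 0.9) = -3.5119
1/(1 + e^{3.5119}) = 0.0290
P(incorrect) = 1 − 0.0290 = 0.9710

0.971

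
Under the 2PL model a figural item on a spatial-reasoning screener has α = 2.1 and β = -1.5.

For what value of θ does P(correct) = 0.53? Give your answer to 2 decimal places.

-1.44

P(θ) = 1 / (1 + exp(−α(θ − β)))
logit = ln(0.5300/0.4700) = 0.1201
θ = β + logit/(α) = -1.5 + 0.1201/2.1000 = -1.4428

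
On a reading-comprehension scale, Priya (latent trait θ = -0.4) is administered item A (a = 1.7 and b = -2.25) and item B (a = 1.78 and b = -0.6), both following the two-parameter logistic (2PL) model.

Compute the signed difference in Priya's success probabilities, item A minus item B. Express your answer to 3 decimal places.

P(θ) = 1 / (1 + exp(−a(θ − b)))
P_A = 0.9587
P_B = 0.5881
P_A − P_B = 0.3706

0.371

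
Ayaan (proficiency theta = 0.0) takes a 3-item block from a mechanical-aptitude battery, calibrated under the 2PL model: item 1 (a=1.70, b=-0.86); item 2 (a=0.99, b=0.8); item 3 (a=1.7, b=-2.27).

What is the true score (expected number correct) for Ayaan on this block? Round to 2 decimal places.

2.10

P(theta) = 1 / (1 + exp(−a(theta − b)))
P_1 = 1/(1+e^{-1.4620}) = 0.8118
P_2 = 1/(1+e^{0.7920}) = 0.3117
P_3 = 1/(1+e^{-3.8590}) = 0.9793
E[score] = 0.8118 + 0.3117 + 0.9793 = 2.1029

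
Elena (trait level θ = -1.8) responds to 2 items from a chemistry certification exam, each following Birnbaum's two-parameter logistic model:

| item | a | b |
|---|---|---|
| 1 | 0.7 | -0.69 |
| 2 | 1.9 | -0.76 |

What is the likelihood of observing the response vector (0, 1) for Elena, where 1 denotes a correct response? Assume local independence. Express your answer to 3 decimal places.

0.083

P(θ) = 1 / (1 + exp(−a(θ − b)))
P_1 = 1/(1+e^{0.7770}) = 0.3150
P_2 = 1/(1+e^{1.9760}) = 0.1217
L = (1−P_1) × P_2 = 0.6850 × 0.1217 = 0.08340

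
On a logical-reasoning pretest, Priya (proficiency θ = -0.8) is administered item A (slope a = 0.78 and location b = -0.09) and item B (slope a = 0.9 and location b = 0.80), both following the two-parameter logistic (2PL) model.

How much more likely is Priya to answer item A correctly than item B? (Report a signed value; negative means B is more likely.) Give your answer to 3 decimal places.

0.173

P(θ) = 1 / (1 + exp(−a(θ − b)))
P_A = 0.3650
P_B = 0.1915
P_A − P_B = 0.1734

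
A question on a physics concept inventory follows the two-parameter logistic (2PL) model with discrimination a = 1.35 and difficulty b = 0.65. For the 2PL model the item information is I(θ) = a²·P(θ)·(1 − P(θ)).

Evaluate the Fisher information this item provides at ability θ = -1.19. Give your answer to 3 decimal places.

P = 1/(1+e^{2.4840}) = 0.0770
P(1−P) = 0.0770 × 0.9230 = 0.0711
I = a² × P(1−P) = 1.35² × 0.0711 = 0.12951

0.130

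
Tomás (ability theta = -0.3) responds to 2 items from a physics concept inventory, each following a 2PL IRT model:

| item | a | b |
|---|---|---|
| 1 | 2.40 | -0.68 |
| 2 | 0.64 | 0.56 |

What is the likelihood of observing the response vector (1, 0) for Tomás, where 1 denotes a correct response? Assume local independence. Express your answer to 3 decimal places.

0.452

P(theta) = 1 / (1 + exp(−a(theta − b)))
P_1 = 1/(1+e^{-0.9120}) = 0.7134
P_2 = 1/(1+e^{0.5504}) = 0.3658
L = P_1 × (1−P_2) = 0.7134 × 0.6342 = 0.45246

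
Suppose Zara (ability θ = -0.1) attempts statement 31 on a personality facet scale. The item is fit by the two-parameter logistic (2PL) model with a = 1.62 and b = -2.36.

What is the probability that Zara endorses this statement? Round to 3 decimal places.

P(θ) = 1 / (1 + exp(−a(θ − b)))
Exponent: 1.62 × (-0.1 − (-2.36)) = 3.6612
1/(1 + e^{-3.6612}) = 0.9749

0.975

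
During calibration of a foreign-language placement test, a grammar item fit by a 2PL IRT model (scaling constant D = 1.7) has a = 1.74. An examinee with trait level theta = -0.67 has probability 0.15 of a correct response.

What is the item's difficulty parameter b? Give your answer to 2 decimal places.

-0.08

P(theta) = 1 / (1 + exp(−D·a(theta − b)))
logit(0.15) = ln(0.15/0.85) = -1.7346
b = theta − logit/(1.7·a) = -0.67 − (-1.7346)/2.9580 = -0.0836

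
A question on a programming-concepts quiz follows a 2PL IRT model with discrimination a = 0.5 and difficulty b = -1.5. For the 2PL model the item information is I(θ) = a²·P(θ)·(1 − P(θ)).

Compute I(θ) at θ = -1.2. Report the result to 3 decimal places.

P = 1/(1+e^{-0.1500}) = 0.5374
P(1−P) = 0.5374 × 0.4626 = 0.2486
I = a² × P(1−P) = 0.5² × 0.2486 = 0.06215

0.062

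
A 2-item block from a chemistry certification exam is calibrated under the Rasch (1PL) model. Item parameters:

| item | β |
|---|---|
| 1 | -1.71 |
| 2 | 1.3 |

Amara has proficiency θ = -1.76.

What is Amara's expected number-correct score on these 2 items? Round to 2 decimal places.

P(θ) = 1 / (1 + exp(−(θ − β)))
P_1 = 1/(1+e^{0.0500}) = 0.4875
P_2 = 1/(1+e^{3.0600}) = 0.0448
E[score] = 0.4875 + 0.0448 = 0.5323

0.53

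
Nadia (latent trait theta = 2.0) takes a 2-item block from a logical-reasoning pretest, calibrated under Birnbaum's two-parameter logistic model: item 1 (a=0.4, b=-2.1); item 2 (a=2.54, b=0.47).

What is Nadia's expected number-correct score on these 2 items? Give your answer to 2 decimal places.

1.82

P(theta) = 1 / (1 + exp(−a(theta − b)))
P_1 = 1/(1+e^{-1.6400}) = 0.8375
P_2 = 1/(1+e^{-3.8862}) = 0.9799
E[score] = 0.8375 + 0.9799 = 1.8174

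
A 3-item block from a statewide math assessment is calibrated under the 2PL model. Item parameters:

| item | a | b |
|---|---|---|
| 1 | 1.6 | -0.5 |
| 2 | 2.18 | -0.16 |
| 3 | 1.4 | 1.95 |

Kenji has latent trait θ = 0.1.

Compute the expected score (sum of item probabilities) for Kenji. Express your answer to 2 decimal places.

1.43

P(θ) = 1 / (1 + exp(−a(θ − b)))
P_1 = 1/(1+e^{-0.9600}) = 0.7231
P_2 = 1/(1+e^{-0.5668}) = 0.6380
P_3 = 1/(1+e^{2.5900}) = 0.0698
E[score] = 0.7231 + 0.6380 + 0.0698 = 1.4309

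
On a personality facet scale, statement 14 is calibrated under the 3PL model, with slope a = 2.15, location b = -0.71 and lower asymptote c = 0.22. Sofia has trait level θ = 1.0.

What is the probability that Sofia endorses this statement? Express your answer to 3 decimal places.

P(θ) = c + (1 − c) · 1 / (1 + exp(−a(θ − b)))
Exponent: 2.15 × (1.0 − (-0.71)) = 3.6765
1/(1 + e^{-3.6765}) = 0.9753
P = 0.22 + 0.78 × 0.9753 = 0.9807

0.981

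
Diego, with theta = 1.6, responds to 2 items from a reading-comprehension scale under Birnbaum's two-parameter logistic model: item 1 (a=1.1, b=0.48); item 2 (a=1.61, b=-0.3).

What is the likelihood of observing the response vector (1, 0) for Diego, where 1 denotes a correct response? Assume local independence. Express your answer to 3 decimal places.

P(theta) = 1 / (1 + exp(−a(theta − b)))
P_1 = 1/(1+e^{-1.2320}) = 0.7742
P_2 = 1/(1+e^{-3.0590}) = 0.9552
L = P_1 × (1−P_2) = 0.7742 × 0.0448 = 0.03471

0.035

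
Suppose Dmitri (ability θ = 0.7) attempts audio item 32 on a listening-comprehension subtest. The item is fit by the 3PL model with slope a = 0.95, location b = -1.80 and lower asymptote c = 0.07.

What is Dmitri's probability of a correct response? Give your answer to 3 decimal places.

0.921

P(θ) = c + (1 − c) · 1 / (1 + exp(−a(θ − b)))
Exponent: 0.95 × (0.7 − (-1.80)) = 2.3750
1/(1 + e^{-2.3750}) = 0.9149
P = 0.07 + 0.93 × 0.9149 = 0.9209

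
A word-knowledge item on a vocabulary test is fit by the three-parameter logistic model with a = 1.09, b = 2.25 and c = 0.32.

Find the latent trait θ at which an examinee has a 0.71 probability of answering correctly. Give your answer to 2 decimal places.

P(θ) = c + (1 − c) · 1 / (1 + exp(−a(θ − b)))
Remove guessing floor: (0.71 − 0.32)/(1 − 0.32) = 0.5735
logit = ln(0.5735/0.4265) = 0.2963
θ = b + logit/(a) = 2.25 + 0.2963/1.0900 = 2.5218

2.52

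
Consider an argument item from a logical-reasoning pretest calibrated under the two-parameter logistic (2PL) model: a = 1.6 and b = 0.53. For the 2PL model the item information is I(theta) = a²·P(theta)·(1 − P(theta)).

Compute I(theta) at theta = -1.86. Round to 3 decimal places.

P = 1/(1+e^{3.8240}) = 0.0214
P(1−P) = 0.0214 × 0.9786 = 0.0209
I = a² × P(1−P) = 1.6² × 0.0209 = 0.05355

0.054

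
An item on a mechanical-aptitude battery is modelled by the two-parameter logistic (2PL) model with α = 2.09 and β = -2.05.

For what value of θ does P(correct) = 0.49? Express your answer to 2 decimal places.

-2.07

P(θ) = 1 / (1 + exp(−α(θ − β)))
logit = ln(0.4900/0.5100) = -0.0400
θ = β + logit/(α) = -2.05 + (-0.0400)/2.0900 = -2.0691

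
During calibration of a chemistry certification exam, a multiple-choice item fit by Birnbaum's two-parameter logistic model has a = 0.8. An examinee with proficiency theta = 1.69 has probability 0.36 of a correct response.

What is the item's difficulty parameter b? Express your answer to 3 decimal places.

2.409

P(theta) = 1 / (1 + exp(−a(theta − b)))
logit(0.36) = ln(0.36/0.64) = -0.5754
b = theta − logit/(a) = 1.69 − (-0.5754)/0.8000 = 2.4092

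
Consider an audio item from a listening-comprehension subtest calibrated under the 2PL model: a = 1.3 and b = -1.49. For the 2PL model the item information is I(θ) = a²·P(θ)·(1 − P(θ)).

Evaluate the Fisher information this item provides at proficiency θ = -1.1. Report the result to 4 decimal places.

0.3965

P = 1/(1+e^{-0.5070}) = 0.6241
P(1−P) = 0.6241 × 0.3759 = 0.2346
I = a² × P(1−P) = 1.3² × 0.2346 = 0.39647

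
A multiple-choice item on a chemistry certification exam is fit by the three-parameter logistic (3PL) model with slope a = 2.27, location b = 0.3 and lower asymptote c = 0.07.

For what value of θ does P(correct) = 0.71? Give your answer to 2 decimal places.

P(θ) = c + (1 − c) · 1 / (1 + exp(−a(θ − b)))
Remove guessing floor: (0.71 − 0.07)/(1 − 0.07) = 0.6882
logit = ln(0.6882/0.3118) = 0.7916
θ = b + logit/(a) = 0.3 + 0.7916/2.2700 = 0.6487

0.65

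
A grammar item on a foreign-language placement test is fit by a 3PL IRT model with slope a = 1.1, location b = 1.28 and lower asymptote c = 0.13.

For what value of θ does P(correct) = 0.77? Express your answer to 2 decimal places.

P(θ) = c + (1 − c) · 1 / (1 + exp(−a(θ − b)))
Remove guessing floor: (0.77 − 0.13)/(1 − 0.13) = 0.7356
logit = ln(0.7356/0.2644) = 1.0234
θ = b + logit/(a) = 1.28 + 1.0234/1.1000 = 2.2104

2.21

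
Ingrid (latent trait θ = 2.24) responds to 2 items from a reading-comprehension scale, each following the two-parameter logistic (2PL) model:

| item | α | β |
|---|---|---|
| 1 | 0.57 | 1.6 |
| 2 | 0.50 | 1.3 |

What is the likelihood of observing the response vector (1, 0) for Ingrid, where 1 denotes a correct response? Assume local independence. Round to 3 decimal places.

0.227

P(θ) = 1 / (1 + exp(−α(θ − β)))
P_1 = 1/(1+e^{-0.3648}) = 0.5902
P_2 = 1/(1+e^{-0.4700}) = 0.6154
L = P_1 × (1−P_2) = 0.5902 × 0.3846 = 0.22700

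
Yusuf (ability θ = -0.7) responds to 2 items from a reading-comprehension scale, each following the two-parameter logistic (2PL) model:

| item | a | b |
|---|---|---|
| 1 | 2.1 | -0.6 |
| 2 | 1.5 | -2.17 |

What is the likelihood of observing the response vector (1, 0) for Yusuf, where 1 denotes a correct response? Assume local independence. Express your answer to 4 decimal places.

P(θ) = 1 / (1 + exp(−a(θ − b)))
P_1 = 1/(1+e^{0.2100}) = 0.4477
P_2 = 1/(1+e^{-2.2050}) = 0.9007
L = P_1 × (1−P_2) = 0.4477 × 0.0993 = 0.04446

0.0445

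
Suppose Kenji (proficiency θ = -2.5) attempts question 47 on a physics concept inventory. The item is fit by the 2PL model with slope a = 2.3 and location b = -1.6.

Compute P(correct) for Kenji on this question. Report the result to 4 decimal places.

P(θ) = 1 / (1 + exp(−a(θ − b)))
Exponent: 2.3 × (-2.5 − (-1.6)) = -2.0700
1/(1 + e^{2.0700}) = 0.1120

0.1120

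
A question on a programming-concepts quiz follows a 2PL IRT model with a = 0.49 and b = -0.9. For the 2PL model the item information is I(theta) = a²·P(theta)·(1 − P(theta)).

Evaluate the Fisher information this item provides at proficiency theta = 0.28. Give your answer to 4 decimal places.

0.0553

P = 1/(1+e^{-0.5782}) = 0.6407
P(1−P) = 0.6407 × 0.3593 = 0.2302
I = a² × P(1−P) = 0.49² × 0.2302 = 0.05528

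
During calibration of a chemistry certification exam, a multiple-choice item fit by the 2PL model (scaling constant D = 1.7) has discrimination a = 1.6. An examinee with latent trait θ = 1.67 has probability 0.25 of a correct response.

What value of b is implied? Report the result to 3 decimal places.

2.074

P(θ) = 1 / (1 + exp(−D·a(θ − b)))
logit(0.25) = ln(0.25/0.75) = -1.0986
b = θ − logit/(1.7·a) = 1.67 − (-1.0986)/2.7200 = 2.0739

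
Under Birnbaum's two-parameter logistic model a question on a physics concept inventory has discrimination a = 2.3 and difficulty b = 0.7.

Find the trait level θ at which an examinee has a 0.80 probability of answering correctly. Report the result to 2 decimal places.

P(θ) = 1 / (1 + exp(−a(θ − b)))
logit = ln(0.8000/0.2000) = 1.3863
θ = b + logit/(a) = 0.7 + 1.3863/2.3000 = 1.3027

1.30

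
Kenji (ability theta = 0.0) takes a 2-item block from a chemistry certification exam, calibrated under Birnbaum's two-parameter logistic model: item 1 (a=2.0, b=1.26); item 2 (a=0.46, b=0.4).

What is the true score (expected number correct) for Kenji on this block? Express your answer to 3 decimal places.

P(theta) = 1 / (1 + exp(−a(theta − b)))
P_1 = 1/(1+e^{2.5200}) = 0.0745
P_2 = 1/(1+e^{0.1840}) = 0.4541
E[score] = 0.0745 + 0.4541 = 0.5286

0.529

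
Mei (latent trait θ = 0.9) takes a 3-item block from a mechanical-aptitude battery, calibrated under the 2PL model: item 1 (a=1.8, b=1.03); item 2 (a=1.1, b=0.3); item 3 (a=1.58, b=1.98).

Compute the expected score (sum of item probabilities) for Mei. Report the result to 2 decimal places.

P(θ) = 1 / (1 + exp(−a(θ − b)))
P_1 = 1/(1+e^{0.2340}) = 0.4418
P_2 = 1/(1+e^{-0.6600}) = 0.6593
P_3 = 1/(1+e^{1.7064}) = 0.1536
E[score] = 0.4418 + 0.6593 + 0.1536 = 1.2547

1.25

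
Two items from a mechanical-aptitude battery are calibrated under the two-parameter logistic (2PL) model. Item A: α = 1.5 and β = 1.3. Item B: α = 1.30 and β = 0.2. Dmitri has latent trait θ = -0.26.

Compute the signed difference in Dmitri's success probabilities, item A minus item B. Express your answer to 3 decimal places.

P(θ) = 1 / (1 + exp(−α(θ − β)))
P_A = 0.0879
P_B = 0.3548
P_A − P_B = -0.2669

-0.267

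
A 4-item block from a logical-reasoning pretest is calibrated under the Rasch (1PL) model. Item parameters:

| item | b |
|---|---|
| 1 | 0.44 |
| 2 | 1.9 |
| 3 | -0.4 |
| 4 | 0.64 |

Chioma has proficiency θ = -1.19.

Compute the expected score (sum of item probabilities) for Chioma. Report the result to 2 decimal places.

0.66

P(θ) = 1 / (1 + exp(−(θ − b)))
P_1 = 1/(1+e^{1.6300}) = 0.1638
P_2 = 1/(1+e^{3.0900}) = 0.0435
P_3 = 1/(1+e^{0.7900}) = 0.3122
P_4 = 1/(1+e^{1.8300}) = 0.1382
E[score] = 0.1638 + 0.0435 + 0.3122 + 0.1382 = 0.6578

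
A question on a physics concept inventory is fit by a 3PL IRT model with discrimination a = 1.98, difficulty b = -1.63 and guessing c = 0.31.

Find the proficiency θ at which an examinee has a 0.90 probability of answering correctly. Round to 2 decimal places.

P(θ) = c + (1 − c) · 1 / (1 + exp(−a(θ − b)))
Remove guessing floor: (0.90 − 0.31)/(1 − 0.31) = 0.8551
logit = ln(0.8551/0.1449) = 1.7750
θ = b + logit/(a) = -1.63 + 1.7750/1.9800 = -0.7336

-0.73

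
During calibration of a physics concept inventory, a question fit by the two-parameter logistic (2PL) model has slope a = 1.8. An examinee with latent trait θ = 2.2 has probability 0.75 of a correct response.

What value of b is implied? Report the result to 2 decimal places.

1.59

P(θ) = 1 / (1 + exp(−a(θ − b)))
logit(0.75) = ln(0.75/0.25) = 1.0986
b = θ − logit/(a) = 2.2 − 1.0986/1.8000 = 1.5897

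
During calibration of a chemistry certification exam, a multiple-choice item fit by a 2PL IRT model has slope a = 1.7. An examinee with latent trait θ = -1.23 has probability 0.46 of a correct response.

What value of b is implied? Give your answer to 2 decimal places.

P(θ) = 1 / (1 + exp(−a(θ − b)))
logit(0.46) = ln(0.46/0.54) = -0.1603
b = θ − logit/(a) = -1.23 − (-0.1603)/1.7000 = -1.1357

-1.14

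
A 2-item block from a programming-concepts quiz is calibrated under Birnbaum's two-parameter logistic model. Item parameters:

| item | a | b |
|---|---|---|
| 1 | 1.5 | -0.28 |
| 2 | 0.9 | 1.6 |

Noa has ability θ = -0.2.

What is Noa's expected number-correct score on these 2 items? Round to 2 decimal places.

P(θ) = 1 / (1 + exp(−a(θ − b)))
P_1 = 1/(1+e^{-0.1200}) = 0.5300
P_2 = 1/(1+e^{1.6200}) = 0.1652
E[score] = 0.5300 + 0.1652 = 0.6952

0.70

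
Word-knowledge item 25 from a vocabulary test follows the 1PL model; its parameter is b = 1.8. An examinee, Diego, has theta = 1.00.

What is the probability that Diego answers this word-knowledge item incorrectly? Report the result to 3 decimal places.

P(theta) = 1 / (1 + exp(−(theta − b)))
Exponent: (1.00 − 1.8) = -0.8000
1/(1 + e^{0.8000}) = 0.3100
P = 0.3100
P(incorrect) = 1 − 0.3100 = 0.6900

0.690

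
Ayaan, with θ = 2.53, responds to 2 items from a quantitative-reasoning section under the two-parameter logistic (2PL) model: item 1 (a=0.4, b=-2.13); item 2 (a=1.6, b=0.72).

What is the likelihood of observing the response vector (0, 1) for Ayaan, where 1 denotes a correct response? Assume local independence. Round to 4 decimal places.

0.1272

P(θ) = 1 / (1 + exp(−a(θ − b)))
P_1 = 1/(1+e^{-1.8640}) = 0.8658
P_2 = 1/(1+e^{-2.8960}) = 0.9476
L = (1−P_1) × P_2 = 0.1342 × 0.9476 = 0.12721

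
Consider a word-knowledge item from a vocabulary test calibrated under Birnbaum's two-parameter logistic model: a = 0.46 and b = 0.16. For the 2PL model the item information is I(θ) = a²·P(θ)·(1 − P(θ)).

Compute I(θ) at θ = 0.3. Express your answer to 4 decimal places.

0.0528

P = 1/(1+e^{-0.0644}) = 0.5161
P(1−P) = 0.5161 × 0.4839 = 0.2497
I = a² × P(1−P) = 0.46² × 0.2497 = 0.05285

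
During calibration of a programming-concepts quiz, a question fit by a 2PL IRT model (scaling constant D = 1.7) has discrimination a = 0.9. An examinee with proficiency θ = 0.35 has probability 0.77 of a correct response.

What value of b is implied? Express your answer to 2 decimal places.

P(θ) = 1 / (1 + exp(−D·a(θ − b)))
logit(0.77) = ln(0.77/0.23) = 1.2083
b = θ − logit/(1.7·a) = 0.35 − 1.2083/1.5300 = -0.4397

-0.44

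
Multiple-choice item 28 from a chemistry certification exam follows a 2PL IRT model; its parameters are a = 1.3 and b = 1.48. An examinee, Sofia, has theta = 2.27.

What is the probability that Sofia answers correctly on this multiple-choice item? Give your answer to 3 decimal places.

P(theta) = 1 / (1 + exp(−a(theta − b)))
Exponent: 1.3 × (2.27 − 1.48) = 1.0270
1/(1 + e^{-1.0270}) = 0.7363

0.736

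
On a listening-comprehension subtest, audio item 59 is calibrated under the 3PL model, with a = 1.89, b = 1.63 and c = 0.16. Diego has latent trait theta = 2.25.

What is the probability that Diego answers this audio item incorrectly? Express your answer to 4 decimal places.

0.1987

P(theta) = c + (1 − c) · 1 / (1 + exp(−a(theta − b)))
Exponent: 1.89 × (2.25 − 1.63) = 1.1718
1/(1 + e^{-1.1718}) = 0.7635
P = 0.16 + 0.84 × 0.7635 = 0.8013
P(incorrect) = 1 − 0.8013 = 0.1987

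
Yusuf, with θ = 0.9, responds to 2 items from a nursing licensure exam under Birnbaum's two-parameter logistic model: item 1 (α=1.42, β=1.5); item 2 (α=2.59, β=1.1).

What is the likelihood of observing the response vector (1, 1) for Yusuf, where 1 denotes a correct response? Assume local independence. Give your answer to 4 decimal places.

0.1116

P(θ) = 1 / (1 + exp(−α(θ − β)))
P_1 = 1/(1+e^{0.8520}) = 0.2990
P_2 = 1/(1+e^{0.5180}) = 0.3733
L = P_1 × P_2 = 0.2990 × 0.3733 = 0.11163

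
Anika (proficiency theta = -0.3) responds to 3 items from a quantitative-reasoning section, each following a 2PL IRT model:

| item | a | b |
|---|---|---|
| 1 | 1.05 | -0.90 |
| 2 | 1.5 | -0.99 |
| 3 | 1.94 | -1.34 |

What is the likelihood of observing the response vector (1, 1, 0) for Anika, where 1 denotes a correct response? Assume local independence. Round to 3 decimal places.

P(theta) = 1 / (1 + exp(−a(theta − b)))
P_1 = 1/(1+e^{-0.6300}) = 0.6525
P_2 = 1/(1+e^{-1.0350}) = 0.7379
P_3 = 1/(1+e^{-2.0176}) = 0.8826
L = P_1 × P_2 × (1−P_3) = 0.6525 × 0.7379 × 0.1174 = 0.05651

0.057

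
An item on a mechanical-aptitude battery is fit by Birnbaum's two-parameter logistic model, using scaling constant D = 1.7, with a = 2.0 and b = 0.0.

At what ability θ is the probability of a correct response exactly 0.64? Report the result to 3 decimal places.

P(θ) = 1 / (1 + exp(−D·a(θ − b)))
logit = ln(0.6400/0.3600) = 0.5754
θ = b + logit/(1.7·a) = 0.0 + 0.5754/3.4000 = 0.1692

0.169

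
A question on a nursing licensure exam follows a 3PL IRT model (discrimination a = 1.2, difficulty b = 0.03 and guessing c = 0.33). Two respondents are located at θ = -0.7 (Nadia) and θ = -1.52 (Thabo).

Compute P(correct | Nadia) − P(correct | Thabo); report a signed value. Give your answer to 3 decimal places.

0.107

P(θ) = c + (1 − c) · 1 / (1 + exp(−a(θ − b)))
P(Nadia) = 0.5270  [exponent -0.8760]
P(Thabo) = 0.4203  [exponent -1.8600]
Difference = 0.5270 − 0.4203 = 0.1067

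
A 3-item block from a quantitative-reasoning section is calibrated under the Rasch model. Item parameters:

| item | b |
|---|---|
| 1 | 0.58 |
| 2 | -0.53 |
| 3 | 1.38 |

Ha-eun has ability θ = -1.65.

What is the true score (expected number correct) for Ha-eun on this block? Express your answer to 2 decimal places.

P(θ) = 1 / (1 + exp(−(θ − b)))
P_1 = 1/(1+e^{2.2300}) = 0.0971
P_2 = 1/(1+e^{1.1200}) = 0.2460
P_3 = 1/(1+e^{3.0300}) = 0.0461
E[score] = 0.0971 + 0.2460 + 0.0461 = 0.3892

0.39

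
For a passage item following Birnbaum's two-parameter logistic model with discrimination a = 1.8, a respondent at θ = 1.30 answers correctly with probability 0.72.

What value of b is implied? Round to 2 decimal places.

0.78

P(θ) = 1 / (1 + exp(−a(θ − b)))
logit(0.72) = ln(0.72/0.28) = 0.9445
b = θ − logit/(a) = 1.30 − 0.9445/1.8000 = 0.7753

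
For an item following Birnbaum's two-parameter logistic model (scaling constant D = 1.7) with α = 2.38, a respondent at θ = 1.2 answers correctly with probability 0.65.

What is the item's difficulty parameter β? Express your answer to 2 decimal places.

P(θ) = 1 / (1 + exp(−D·α(θ − β)))
logit(0.65) = ln(0.65/0.35) = 0.6190
β = θ − logit/(1.7·α) = 1.2 − 0.6190/4.0460 = 1.0470

1.05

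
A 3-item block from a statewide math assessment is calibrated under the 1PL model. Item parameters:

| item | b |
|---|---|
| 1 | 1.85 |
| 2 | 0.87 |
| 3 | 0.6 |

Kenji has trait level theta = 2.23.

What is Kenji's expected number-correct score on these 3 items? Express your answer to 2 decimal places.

2.23

P(theta) = 1 / (1 + exp(−(theta − b)))
P_1 = 1/(1+e^{-0.3800}) = 0.5939
P_2 = 1/(1+e^{-1.3600}) = 0.7958
P_3 = 1/(1+e^{-1.6300}) = 0.8362
E[score] = 0.5939 + 0.7958 + 0.8362 = 2.2258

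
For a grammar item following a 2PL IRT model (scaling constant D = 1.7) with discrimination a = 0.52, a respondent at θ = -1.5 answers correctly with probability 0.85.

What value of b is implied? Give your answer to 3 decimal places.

P(θ) = 1 / (1 + exp(−D·a(θ − b)))
logit(0.85) = ln(0.85/0.15) = 1.7346
b = θ − logit/(1.7·a) = -1.5 − 1.7346/0.8840 = -3.4622

-3.462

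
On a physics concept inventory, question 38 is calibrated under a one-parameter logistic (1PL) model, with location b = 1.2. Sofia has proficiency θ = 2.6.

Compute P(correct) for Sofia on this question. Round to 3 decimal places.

P(θ) = 1 / (1 + exp(−(θ − b)))
Exponent: (2.6 − 1.2) = 1.4000
1/(1 + e^{-1.4000}) = 0.8022
P = 0.8022

0.802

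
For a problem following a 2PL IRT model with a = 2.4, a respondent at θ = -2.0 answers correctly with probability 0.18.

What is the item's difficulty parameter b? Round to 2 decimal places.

P(θ) = 1 / (1 + exp(−a(θ − b)))
logit(0.18) = ln(0.18/0.82) = -1.5163
b = θ − logit/(a) = -2.0 − (-1.5163)/2.4000 = -1.3682

-1.37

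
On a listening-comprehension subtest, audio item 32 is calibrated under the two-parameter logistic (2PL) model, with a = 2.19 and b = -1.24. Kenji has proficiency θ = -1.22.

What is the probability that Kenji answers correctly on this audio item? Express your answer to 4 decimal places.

0.5109

P(θ) = 1 / (1 + exp(−a(θ − b)))
Exponent: 2.19 × (-1.22 − (-1.24)) = 0.0438
1/(1 + e^{-0.0438}) = 0.5109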